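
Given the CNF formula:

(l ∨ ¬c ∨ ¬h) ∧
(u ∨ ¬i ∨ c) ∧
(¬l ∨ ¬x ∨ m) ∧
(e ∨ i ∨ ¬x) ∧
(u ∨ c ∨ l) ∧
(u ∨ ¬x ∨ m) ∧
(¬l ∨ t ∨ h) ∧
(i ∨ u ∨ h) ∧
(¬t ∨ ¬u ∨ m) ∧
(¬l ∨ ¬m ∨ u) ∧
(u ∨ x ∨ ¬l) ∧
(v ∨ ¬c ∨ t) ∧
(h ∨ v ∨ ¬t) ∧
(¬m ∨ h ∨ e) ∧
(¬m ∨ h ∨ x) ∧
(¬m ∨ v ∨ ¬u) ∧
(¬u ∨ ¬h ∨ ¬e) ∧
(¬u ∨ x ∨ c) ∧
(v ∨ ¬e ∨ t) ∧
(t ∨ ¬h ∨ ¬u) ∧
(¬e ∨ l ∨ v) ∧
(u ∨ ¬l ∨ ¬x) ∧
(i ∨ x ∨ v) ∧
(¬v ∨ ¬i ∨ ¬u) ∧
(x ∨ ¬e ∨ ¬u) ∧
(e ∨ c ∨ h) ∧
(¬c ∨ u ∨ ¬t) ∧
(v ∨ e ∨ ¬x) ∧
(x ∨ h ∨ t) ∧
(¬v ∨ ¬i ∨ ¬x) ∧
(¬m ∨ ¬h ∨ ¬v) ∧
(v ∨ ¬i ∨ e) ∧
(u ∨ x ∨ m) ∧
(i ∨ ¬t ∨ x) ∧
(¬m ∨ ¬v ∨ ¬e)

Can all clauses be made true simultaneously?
Yes

Yes, the formula is satisfiable.

One satisfying assignment is: h=False, t=False, v=True, m=False, e=True, i=False, x=True, l=False, c=True, u=True

Verification: With this assignment, all 35 clauses evaluate to true.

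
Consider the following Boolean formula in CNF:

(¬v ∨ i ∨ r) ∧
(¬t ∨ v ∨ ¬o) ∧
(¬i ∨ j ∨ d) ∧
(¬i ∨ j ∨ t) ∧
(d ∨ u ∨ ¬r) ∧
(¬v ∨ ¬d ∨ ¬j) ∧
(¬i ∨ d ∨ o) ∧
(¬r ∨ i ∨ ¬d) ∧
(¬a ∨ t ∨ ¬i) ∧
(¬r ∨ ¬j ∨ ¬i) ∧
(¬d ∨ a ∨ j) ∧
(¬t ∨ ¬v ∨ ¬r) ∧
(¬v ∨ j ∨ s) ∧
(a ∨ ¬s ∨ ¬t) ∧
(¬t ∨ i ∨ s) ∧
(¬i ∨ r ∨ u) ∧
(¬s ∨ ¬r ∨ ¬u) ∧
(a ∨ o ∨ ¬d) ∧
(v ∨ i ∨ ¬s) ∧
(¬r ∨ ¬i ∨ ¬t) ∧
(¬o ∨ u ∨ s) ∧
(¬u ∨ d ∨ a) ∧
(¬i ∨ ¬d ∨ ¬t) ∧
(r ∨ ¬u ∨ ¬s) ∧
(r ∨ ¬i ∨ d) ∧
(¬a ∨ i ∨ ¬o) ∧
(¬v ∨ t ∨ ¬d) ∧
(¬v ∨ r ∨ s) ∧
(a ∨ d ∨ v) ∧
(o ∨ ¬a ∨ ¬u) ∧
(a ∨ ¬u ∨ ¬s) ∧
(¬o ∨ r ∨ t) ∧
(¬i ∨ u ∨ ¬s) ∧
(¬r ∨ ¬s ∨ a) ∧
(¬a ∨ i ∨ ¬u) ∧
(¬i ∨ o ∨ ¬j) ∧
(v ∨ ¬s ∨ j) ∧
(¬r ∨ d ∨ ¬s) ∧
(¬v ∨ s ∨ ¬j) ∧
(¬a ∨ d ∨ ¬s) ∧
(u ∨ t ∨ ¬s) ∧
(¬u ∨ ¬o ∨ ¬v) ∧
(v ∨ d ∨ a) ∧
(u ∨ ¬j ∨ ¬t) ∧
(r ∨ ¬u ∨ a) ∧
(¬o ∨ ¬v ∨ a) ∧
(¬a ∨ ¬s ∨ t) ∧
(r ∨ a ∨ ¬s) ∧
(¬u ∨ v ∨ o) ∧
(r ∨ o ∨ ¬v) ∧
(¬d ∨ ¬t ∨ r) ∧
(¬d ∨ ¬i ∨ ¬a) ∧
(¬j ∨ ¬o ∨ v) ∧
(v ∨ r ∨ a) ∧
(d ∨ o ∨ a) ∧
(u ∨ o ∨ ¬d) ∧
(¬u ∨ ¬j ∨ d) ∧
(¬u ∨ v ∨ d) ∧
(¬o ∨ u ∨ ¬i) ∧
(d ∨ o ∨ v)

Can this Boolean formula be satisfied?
No

No, the formula is not satisfiable.

No assignment of truth values to the variables can make all 60 clauses true simultaneously.

The formula is UNSAT (unsatisfiable).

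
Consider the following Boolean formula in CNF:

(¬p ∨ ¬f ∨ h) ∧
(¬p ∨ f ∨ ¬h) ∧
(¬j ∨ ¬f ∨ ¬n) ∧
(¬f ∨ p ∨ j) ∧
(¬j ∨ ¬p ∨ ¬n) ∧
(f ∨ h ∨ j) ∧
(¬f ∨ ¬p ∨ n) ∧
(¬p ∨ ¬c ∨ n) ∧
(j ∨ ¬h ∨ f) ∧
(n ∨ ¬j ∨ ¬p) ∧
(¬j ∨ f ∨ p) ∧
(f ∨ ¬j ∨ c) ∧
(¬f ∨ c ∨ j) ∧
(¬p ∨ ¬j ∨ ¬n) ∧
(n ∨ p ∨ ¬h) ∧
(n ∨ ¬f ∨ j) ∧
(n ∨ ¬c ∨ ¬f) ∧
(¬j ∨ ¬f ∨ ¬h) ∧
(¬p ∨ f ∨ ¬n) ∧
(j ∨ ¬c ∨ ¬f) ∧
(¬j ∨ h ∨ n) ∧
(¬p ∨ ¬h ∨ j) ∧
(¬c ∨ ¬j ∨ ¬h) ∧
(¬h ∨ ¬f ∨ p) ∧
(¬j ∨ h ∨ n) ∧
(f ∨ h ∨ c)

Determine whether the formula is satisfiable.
No

No, the formula is not satisfiable.

No assignment of truth values to the variables can make all 26 clauses true simultaneously.

The formula is UNSAT (unsatisfiable).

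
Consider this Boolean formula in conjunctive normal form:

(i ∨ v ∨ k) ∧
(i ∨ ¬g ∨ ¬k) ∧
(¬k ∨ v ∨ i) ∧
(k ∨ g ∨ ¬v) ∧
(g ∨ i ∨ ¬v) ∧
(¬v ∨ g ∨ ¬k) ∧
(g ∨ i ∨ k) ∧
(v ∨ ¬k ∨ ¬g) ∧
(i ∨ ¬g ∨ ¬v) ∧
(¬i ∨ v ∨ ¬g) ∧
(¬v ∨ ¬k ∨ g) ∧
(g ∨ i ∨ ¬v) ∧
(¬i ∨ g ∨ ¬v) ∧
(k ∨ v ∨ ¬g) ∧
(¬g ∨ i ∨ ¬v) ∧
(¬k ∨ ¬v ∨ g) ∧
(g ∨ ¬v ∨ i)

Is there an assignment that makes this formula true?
Yes

Yes, the formula is satisfiable.

One satisfying assignment is: v=False, i=True, k=False, g=False

Verification: With this assignment, all 17 clauses evaluate to true.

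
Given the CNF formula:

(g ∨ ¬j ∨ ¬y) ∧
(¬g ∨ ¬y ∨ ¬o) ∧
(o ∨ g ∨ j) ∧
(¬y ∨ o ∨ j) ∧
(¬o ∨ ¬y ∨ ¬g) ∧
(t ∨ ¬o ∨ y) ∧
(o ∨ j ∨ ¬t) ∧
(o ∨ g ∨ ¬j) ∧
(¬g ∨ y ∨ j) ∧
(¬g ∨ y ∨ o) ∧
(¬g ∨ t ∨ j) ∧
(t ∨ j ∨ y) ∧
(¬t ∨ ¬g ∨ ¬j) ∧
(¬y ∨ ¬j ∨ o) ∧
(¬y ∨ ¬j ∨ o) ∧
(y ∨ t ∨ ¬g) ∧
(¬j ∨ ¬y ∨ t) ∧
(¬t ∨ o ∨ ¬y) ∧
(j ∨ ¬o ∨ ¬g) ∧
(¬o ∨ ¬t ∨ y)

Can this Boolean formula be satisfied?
Yes

Yes, the formula is satisfiable.

One satisfying assignment is: o=True, y=True, t=True, g=False, j=False

Verification: With this assignment, all 20 clauses evaluate to true.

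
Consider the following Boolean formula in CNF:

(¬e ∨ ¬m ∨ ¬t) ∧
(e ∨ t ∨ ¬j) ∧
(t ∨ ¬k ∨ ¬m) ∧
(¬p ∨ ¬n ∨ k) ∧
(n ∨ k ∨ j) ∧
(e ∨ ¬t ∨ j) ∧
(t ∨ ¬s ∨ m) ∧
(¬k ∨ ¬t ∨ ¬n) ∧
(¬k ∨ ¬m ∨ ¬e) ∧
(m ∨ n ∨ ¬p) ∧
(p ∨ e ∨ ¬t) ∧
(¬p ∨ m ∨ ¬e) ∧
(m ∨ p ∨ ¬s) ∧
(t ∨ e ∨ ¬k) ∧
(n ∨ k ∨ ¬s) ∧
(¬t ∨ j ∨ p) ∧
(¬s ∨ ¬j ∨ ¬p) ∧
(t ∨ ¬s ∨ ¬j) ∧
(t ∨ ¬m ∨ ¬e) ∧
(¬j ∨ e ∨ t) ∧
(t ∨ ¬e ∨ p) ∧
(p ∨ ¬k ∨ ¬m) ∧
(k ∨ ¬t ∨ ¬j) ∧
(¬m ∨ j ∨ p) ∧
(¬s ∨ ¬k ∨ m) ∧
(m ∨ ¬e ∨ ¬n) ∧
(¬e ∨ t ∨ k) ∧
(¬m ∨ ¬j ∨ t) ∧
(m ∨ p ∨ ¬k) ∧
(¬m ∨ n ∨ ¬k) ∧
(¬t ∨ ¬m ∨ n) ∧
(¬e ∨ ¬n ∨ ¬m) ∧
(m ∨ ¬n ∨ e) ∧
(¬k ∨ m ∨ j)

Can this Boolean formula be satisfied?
No

No, the formula is not satisfiable.

No assignment of truth values to the variables can make all 34 clauses true simultaneously.

The formula is UNSAT (unsatisfiable).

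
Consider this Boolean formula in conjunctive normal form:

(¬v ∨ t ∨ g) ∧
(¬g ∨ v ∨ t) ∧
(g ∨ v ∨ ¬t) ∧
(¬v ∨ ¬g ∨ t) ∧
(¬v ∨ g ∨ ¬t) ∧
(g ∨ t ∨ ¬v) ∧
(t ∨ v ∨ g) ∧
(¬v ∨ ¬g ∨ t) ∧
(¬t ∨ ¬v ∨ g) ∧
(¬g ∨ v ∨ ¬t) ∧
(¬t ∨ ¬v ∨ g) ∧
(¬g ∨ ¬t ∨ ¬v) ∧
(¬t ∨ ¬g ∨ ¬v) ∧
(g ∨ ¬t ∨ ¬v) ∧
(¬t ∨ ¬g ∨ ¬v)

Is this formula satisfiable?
No

No, the formula is not satisfiable.

No assignment of truth values to the variables can make all 15 clauses true simultaneously.

The formula is UNSAT (unsatisfiable).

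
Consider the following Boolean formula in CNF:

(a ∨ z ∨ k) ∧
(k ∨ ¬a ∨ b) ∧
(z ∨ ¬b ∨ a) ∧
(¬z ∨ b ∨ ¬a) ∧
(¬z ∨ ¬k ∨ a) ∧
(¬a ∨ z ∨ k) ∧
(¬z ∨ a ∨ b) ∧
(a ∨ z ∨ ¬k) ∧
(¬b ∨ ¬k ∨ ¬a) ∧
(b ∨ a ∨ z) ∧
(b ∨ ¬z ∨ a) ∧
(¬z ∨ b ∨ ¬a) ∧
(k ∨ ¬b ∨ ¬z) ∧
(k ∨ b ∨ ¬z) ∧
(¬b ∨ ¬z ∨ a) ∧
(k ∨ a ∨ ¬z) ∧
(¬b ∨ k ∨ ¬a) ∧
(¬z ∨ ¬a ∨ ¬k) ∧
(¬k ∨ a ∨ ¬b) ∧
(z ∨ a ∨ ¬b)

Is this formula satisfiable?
Yes

Yes, the formula is satisfiable.

One satisfying assignment is: z=False, k=True, a=True, b=False

Verification: With this assignment, all 20 clauses evaluate to true.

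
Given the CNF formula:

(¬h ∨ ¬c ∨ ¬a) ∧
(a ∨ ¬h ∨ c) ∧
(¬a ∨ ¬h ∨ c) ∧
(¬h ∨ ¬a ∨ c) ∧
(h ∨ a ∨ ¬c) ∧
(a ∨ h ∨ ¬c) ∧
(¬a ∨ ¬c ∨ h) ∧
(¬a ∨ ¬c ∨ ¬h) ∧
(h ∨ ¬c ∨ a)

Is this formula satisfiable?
Yes

Yes, the formula is satisfiable.

One satisfying assignment is: h=False, a=False, c=False

Verification: With this assignment, all 9 clauses evaluate to true.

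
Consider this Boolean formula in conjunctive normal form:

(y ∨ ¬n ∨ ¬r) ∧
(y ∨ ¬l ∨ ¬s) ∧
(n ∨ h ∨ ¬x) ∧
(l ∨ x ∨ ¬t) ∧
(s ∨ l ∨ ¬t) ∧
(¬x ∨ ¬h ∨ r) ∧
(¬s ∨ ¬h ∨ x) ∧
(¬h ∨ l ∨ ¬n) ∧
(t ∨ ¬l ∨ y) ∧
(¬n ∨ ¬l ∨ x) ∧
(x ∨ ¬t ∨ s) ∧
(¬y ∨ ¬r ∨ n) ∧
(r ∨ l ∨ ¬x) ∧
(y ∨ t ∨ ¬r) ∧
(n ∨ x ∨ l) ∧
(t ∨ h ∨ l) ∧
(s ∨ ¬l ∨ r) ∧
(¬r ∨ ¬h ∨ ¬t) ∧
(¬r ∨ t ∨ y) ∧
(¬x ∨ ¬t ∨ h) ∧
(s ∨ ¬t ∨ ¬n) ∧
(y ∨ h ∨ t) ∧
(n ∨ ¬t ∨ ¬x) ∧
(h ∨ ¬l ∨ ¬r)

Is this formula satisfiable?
Yes

Yes, the formula is satisfiable.

One satisfying assignment is: y=True, n=False, x=False, h=False, t=False, s=True, r=False, l=True

Verification: With this assignment, all 24 clauses evaluate to true.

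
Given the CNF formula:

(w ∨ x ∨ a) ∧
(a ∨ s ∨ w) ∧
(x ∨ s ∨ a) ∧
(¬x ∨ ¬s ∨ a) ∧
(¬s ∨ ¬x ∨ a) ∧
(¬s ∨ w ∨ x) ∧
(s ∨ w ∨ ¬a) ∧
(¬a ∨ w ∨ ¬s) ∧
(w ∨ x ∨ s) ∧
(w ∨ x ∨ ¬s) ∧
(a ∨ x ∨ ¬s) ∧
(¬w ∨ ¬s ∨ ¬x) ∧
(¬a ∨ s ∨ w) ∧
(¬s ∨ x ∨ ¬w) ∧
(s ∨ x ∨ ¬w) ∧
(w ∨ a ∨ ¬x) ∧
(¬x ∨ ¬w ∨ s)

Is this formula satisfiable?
No

No, the formula is not satisfiable.

No assignment of truth values to the variables can make all 17 clauses true simultaneously.

The formula is UNSAT (unsatisfiable).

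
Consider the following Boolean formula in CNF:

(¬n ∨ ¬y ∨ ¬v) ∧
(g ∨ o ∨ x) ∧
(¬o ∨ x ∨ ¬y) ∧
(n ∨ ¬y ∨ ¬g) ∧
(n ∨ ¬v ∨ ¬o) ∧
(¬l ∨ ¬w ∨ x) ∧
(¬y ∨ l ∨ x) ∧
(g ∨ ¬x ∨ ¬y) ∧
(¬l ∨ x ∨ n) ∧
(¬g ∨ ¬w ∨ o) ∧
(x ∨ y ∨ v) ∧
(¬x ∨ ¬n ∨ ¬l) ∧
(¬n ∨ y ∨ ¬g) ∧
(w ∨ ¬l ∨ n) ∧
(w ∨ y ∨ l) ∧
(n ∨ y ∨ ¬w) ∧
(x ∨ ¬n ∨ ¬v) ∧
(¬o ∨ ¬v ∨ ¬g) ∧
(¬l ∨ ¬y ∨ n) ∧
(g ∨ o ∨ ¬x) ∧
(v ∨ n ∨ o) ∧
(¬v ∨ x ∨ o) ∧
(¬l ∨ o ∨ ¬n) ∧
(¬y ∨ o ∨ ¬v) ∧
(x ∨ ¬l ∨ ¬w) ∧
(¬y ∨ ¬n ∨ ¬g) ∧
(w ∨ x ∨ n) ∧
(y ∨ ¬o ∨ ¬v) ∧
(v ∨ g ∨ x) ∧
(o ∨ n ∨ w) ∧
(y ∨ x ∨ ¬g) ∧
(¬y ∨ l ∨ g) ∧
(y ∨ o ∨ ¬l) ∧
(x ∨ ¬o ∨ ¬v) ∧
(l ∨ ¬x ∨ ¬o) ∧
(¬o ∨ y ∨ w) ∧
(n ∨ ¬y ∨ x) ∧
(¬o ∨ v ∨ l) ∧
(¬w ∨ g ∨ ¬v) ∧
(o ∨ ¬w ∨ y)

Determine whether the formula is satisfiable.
No

No, the formula is not satisfiable.

No assignment of truth values to the variables can make all 40 clauses true simultaneously.

The formula is UNSAT (unsatisfiable).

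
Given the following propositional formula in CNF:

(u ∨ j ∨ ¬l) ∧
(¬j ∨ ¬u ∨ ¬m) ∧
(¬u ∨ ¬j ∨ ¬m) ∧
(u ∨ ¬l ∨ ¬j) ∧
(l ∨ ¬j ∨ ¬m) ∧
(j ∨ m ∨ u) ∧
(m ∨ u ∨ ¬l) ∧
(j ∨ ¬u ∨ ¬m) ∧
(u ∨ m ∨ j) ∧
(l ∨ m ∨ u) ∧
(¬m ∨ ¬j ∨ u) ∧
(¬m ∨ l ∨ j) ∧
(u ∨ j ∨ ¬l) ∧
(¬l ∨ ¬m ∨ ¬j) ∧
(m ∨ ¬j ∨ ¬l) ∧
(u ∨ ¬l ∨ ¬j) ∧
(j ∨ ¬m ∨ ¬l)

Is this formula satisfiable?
Yes

Yes, the formula is satisfiable.

One satisfying assignment is: m=False, j=False, u=True, l=False

Verification: With this assignment, all 17 clauses evaluate to true.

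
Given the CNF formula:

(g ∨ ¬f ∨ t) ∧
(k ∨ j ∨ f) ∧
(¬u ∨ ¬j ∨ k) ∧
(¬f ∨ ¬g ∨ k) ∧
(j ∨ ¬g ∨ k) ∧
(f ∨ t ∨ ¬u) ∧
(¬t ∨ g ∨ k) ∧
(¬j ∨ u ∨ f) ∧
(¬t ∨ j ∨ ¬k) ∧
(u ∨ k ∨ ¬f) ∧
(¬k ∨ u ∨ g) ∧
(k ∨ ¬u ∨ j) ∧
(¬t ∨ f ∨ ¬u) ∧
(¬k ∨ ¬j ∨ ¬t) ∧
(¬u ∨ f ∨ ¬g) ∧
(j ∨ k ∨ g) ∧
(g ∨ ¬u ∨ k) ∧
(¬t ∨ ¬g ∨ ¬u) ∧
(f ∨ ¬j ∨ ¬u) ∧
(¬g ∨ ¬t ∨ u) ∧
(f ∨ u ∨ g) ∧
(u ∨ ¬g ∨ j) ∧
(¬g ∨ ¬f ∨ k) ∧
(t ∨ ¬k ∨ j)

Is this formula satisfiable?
Yes

Yes, the formula is satisfiable.

One satisfying assignment is: f=True, u=True, g=True, j=True, k=True, t=False

Verification: With this assignment, all 24 clauses evaluate to true.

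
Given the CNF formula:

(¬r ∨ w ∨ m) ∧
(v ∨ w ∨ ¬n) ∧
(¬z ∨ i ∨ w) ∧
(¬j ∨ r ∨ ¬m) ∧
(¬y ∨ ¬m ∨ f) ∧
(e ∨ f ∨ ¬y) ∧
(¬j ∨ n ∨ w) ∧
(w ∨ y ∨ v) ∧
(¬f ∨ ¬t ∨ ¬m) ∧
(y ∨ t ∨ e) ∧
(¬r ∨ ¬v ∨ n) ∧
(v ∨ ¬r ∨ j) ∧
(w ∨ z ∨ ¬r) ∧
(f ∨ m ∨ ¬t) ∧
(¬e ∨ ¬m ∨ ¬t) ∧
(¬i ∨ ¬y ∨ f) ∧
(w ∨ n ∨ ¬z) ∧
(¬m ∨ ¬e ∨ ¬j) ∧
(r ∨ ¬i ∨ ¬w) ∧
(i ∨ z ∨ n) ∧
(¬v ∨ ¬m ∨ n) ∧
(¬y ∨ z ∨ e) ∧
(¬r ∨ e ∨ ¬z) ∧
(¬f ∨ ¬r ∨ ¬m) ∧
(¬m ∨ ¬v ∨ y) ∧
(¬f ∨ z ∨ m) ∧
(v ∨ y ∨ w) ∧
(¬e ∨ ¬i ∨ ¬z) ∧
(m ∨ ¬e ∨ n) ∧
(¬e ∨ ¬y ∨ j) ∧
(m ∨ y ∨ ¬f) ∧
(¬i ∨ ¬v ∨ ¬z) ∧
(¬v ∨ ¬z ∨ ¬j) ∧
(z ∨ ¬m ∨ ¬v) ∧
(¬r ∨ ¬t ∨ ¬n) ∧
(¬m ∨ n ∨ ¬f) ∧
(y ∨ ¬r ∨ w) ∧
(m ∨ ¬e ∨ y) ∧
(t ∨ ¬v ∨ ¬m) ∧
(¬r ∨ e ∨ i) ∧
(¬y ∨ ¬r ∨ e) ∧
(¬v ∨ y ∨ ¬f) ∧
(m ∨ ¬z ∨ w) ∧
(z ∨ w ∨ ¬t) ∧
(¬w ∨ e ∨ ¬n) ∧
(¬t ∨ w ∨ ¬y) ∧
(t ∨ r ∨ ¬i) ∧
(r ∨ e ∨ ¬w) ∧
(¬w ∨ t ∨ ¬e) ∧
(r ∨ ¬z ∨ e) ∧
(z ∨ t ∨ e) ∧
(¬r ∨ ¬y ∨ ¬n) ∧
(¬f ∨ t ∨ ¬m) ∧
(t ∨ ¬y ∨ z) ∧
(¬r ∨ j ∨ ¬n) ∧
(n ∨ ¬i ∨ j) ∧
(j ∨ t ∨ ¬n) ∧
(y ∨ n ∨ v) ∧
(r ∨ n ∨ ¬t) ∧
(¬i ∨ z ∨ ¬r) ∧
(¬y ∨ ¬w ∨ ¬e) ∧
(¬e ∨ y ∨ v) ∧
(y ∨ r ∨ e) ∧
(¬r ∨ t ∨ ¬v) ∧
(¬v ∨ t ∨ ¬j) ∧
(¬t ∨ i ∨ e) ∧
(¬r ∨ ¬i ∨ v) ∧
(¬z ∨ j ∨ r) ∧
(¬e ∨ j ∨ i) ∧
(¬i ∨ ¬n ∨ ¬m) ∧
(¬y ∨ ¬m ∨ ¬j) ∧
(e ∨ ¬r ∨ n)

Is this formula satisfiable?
No

No, the formula is not satisfiable.

No assignment of truth values to the variables can make all 72 clauses true simultaneously.

The formula is UNSAT (unsatisfiable).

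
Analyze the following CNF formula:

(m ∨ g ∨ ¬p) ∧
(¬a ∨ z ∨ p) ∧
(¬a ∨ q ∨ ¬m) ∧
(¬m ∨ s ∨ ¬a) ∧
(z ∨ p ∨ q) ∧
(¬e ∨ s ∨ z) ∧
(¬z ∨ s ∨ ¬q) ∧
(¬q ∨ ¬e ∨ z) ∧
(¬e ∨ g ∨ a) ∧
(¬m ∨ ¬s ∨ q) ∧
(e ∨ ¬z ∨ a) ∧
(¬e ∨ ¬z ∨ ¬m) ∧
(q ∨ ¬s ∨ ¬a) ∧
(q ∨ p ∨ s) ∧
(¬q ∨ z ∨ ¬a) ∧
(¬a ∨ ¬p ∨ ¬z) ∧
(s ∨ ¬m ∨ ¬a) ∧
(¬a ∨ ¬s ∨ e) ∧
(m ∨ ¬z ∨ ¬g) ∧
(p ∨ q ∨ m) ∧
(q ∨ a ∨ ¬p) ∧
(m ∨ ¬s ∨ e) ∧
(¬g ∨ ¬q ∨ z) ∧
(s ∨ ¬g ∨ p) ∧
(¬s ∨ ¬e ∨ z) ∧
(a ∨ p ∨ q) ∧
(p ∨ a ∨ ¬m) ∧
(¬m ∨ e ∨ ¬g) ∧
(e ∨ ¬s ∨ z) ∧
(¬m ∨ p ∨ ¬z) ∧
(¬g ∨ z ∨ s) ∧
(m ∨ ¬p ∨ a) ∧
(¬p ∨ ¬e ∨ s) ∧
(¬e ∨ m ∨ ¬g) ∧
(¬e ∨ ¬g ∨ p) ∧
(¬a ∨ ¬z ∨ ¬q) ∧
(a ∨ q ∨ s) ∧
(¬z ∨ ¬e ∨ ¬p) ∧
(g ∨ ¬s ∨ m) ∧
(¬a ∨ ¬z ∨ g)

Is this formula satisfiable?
Yes

Yes, the formula is satisfiable.

One satisfying assignment is: p=False, m=False, s=False, g=False, q=True, a=False, z=False, e=False

Verification: With this assignment, all 40 clauses evaluate to true.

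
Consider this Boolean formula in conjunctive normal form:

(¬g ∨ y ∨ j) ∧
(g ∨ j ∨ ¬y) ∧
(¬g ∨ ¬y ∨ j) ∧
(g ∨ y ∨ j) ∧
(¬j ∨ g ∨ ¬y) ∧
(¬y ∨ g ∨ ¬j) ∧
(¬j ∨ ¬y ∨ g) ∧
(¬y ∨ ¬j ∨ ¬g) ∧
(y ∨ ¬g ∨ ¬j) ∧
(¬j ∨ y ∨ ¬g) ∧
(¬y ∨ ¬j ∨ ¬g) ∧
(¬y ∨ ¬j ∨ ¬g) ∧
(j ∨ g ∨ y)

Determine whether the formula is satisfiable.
Yes

Yes, the formula is satisfiable.

One satisfying assignment is: y=False, g=False, j=True

Verification: With this assignment, all 13 clauses evaluate to true.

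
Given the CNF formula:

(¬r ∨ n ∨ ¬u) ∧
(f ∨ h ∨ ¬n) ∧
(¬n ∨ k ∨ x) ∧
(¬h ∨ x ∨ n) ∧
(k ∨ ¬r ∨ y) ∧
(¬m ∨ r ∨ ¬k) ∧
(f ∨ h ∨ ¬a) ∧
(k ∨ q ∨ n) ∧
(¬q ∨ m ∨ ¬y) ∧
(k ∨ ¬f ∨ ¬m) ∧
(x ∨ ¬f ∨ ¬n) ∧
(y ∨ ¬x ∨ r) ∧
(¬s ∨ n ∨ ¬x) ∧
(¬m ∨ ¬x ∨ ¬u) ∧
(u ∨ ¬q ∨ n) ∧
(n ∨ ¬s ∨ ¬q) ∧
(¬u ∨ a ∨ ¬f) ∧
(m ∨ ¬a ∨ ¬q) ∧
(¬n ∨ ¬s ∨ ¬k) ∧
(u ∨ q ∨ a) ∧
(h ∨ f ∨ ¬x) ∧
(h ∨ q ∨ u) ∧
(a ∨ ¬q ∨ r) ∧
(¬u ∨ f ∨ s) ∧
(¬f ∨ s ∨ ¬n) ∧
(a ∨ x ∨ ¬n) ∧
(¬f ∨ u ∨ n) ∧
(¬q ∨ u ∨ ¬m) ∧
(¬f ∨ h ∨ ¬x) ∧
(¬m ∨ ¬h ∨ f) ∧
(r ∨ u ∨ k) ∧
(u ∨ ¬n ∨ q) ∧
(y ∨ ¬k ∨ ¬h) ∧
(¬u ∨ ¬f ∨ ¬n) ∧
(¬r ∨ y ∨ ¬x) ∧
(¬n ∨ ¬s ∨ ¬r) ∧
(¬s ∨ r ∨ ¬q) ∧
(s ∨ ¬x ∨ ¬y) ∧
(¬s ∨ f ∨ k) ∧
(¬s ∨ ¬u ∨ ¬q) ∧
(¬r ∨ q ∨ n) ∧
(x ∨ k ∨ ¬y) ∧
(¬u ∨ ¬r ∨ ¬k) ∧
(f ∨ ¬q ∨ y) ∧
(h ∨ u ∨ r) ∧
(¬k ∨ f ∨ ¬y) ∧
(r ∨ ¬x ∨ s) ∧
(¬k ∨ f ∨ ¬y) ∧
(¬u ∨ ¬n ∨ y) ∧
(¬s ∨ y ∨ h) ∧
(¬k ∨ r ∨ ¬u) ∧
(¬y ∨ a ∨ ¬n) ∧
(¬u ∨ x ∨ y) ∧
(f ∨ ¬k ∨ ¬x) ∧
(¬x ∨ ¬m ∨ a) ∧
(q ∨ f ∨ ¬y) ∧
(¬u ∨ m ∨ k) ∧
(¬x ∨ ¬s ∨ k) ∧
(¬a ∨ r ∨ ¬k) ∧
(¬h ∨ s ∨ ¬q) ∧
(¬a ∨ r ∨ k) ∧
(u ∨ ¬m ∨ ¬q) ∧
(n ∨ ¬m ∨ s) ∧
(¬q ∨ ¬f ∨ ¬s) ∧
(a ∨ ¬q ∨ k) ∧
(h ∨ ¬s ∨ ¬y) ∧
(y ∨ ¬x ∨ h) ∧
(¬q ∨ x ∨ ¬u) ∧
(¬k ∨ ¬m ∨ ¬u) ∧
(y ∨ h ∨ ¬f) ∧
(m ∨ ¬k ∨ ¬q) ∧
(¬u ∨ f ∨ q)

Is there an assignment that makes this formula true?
No

No, the formula is not satisfiable.

No assignment of truth values to the variables can make all 72 clauses true simultaneously.

The formula is UNSAT (unsatisfiable).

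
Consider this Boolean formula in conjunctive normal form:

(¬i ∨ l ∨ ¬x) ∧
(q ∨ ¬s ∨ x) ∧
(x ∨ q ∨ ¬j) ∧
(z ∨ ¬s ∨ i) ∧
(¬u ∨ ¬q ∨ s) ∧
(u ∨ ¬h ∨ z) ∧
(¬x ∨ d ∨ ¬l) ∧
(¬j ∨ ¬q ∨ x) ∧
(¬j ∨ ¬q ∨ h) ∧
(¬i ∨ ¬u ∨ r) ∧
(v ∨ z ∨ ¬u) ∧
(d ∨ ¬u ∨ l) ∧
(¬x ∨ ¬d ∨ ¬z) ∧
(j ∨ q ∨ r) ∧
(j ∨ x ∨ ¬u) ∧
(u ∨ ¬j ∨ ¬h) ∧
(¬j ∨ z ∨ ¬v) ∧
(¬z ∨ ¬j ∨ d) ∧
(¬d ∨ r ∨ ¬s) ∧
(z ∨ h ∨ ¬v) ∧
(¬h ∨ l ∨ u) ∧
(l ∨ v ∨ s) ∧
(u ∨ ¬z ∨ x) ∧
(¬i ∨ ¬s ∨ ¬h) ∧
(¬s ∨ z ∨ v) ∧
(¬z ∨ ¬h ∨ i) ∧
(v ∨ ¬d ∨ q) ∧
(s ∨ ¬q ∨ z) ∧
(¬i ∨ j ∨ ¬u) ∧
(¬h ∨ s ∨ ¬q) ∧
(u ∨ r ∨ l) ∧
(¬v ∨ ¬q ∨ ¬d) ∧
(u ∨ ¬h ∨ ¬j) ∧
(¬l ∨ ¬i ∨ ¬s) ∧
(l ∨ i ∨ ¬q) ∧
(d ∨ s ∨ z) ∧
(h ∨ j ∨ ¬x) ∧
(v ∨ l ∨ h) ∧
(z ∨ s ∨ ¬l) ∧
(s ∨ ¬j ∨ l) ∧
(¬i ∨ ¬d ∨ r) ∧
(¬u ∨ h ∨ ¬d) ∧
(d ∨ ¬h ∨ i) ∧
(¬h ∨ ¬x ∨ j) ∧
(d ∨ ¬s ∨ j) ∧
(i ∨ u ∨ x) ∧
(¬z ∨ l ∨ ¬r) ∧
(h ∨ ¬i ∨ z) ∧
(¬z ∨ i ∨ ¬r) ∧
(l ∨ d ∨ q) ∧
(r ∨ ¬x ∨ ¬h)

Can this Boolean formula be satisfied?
No

No, the formula is not satisfiable.

No assignment of truth values to the variables can make all 51 clauses true simultaneously.

The formula is UNSAT (unsatisfiable).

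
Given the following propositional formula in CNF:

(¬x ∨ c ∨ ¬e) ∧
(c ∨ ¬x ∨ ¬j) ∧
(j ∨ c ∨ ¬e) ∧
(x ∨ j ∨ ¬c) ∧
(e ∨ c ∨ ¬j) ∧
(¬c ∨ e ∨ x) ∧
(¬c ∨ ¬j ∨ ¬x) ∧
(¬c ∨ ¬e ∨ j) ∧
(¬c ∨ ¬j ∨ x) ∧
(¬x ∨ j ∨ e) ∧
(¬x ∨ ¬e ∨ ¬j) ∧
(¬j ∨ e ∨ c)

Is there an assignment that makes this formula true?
Yes

Yes, the formula is satisfiable.

One satisfying assignment is: c=False, e=False, j=False, x=False

Verification: With this assignment, all 12 clauses evaluate to true.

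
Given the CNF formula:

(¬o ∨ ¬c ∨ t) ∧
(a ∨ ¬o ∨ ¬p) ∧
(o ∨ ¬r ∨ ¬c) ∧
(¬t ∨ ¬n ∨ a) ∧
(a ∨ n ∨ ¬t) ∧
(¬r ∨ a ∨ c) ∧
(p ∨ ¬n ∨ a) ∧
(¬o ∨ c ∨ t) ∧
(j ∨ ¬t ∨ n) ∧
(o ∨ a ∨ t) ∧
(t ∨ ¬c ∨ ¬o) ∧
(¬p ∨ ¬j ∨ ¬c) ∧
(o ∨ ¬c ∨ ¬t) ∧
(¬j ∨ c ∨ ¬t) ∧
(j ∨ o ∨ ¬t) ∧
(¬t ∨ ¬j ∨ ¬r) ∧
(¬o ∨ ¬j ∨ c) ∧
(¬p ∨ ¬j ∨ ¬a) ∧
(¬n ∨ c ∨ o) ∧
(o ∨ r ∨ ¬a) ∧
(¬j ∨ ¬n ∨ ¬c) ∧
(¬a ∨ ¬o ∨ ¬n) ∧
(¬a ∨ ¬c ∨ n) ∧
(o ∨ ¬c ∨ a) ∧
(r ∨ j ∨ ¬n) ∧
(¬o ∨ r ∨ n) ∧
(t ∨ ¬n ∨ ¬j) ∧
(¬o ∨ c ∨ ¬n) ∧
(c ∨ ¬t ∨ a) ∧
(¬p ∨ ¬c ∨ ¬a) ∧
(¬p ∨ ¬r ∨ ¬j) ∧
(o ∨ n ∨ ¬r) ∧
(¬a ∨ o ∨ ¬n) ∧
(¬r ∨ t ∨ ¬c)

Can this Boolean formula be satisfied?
No

No, the formula is not satisfiable.

No assignment of truth values to the variables can make all 34 clauses true simultaneously.

The formula is UNSAT (unsatisfiable).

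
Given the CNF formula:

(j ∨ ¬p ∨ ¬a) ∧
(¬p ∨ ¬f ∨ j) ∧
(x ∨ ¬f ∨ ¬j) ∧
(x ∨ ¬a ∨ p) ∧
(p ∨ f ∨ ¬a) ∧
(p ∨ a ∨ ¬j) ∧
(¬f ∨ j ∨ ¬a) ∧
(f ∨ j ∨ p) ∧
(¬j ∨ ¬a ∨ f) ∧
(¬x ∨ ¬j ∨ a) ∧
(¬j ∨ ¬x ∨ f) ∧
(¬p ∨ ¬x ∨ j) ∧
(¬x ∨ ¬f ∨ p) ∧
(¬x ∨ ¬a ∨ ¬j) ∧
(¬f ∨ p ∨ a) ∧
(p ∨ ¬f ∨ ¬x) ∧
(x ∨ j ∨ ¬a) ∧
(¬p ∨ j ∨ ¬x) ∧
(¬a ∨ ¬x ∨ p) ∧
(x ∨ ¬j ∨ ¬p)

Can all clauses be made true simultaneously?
Yes

Yes, the formula is satisfiable.

One satisfying assignment is: j=False, x=False, a=False, p=True, f=False

Verification: With this assignment, all 20 clauses evaluate to true.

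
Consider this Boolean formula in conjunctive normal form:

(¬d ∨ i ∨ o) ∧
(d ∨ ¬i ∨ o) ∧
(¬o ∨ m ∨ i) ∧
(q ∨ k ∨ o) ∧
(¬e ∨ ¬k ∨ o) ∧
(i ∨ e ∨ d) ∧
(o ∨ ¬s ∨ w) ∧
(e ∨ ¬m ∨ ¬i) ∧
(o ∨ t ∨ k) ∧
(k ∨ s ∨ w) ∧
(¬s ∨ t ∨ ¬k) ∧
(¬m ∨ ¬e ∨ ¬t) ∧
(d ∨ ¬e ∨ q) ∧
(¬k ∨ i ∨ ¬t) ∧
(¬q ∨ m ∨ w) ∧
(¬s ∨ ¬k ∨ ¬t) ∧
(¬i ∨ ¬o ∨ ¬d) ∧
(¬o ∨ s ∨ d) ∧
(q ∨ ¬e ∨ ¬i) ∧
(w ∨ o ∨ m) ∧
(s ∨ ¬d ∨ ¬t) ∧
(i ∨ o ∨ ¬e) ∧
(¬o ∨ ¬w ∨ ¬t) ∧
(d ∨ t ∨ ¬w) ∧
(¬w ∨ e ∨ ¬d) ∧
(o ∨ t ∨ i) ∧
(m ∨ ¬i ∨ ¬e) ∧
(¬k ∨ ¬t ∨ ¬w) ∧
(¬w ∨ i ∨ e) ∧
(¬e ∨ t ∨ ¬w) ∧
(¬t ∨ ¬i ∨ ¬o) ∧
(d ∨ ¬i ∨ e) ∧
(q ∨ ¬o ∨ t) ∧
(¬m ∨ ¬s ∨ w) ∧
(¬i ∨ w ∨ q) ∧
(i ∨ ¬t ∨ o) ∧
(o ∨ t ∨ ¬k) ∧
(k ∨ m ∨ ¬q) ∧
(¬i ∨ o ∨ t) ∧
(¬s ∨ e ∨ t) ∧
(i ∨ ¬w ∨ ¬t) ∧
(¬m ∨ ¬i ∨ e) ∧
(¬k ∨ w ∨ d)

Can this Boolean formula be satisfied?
Yes

Yes, the formula is satisfiable.

One satisfying assignment is: o=True, d=True, e=False, q=True, m=True, t=False, w=False, k=True, i=False, s=False

Verification: With this assignment, all 43 clauses evaluate to true.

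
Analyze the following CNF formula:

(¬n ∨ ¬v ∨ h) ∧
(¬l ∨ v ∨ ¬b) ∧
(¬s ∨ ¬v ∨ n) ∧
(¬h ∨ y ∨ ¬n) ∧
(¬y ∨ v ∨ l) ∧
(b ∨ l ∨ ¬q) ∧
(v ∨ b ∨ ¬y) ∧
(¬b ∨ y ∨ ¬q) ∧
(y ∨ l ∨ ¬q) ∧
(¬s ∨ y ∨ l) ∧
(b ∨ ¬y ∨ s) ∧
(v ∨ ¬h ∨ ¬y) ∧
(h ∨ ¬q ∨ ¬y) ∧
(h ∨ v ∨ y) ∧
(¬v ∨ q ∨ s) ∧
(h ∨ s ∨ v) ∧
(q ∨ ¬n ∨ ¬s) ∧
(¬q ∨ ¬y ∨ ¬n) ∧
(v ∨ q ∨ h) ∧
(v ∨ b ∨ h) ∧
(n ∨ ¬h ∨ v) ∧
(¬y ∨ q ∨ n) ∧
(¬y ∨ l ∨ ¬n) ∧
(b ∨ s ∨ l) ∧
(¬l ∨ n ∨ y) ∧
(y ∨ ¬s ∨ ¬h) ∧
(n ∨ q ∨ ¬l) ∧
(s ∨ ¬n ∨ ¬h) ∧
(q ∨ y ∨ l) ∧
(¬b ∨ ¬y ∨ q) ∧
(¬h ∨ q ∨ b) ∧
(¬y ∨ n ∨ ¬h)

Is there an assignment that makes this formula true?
No

No, the formula is not satisfiable.

No assignment of truth values to the variables can make all 32 clauses true simultaneously.

The formula is UNSAT (unsatisfiable).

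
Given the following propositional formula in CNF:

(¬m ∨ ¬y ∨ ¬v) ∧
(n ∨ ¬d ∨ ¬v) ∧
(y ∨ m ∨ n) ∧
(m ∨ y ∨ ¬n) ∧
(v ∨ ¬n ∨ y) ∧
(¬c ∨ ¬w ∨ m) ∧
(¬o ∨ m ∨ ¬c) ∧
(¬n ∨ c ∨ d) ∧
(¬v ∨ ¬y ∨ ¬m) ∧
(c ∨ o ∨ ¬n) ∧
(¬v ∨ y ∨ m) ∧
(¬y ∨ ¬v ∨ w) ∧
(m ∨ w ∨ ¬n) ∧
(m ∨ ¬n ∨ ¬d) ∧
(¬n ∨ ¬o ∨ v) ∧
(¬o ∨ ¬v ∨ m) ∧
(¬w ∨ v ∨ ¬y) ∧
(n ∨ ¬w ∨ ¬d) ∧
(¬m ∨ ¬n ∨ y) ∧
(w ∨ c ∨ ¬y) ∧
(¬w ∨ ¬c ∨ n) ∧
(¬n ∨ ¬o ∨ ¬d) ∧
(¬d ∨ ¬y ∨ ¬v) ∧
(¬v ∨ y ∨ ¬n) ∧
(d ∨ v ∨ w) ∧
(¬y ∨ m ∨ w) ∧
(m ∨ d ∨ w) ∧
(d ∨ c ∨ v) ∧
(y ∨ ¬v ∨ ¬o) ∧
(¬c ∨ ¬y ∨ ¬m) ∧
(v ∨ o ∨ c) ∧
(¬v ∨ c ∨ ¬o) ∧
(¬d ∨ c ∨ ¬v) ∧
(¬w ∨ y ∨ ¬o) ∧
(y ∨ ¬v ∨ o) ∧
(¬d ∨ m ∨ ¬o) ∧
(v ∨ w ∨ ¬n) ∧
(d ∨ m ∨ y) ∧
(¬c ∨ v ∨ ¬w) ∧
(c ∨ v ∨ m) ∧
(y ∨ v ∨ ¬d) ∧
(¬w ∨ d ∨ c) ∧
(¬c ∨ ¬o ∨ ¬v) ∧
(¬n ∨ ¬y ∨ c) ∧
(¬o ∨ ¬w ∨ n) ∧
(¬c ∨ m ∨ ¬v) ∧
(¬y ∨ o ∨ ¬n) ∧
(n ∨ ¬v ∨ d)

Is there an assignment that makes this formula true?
No

No, the formula is not satisfiable.

No assignment of truth values to the variables can make all 48 clauses true simultaneously.

The formula is UNSAT (unsatisfiable).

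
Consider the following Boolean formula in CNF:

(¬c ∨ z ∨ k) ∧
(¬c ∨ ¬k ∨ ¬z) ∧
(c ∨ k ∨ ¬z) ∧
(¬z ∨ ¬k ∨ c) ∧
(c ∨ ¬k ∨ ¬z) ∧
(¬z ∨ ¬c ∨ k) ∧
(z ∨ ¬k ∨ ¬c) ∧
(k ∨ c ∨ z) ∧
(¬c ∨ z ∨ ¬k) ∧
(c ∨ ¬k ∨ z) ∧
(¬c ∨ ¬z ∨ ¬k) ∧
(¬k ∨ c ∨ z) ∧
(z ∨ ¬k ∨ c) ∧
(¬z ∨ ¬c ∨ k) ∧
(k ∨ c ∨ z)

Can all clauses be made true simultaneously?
No

No, the formula is not satisfiable.

No assignment of truth values to the variables can make all 15 clauses true simultaneously.

The formula is UNSAT (unsatisfiable).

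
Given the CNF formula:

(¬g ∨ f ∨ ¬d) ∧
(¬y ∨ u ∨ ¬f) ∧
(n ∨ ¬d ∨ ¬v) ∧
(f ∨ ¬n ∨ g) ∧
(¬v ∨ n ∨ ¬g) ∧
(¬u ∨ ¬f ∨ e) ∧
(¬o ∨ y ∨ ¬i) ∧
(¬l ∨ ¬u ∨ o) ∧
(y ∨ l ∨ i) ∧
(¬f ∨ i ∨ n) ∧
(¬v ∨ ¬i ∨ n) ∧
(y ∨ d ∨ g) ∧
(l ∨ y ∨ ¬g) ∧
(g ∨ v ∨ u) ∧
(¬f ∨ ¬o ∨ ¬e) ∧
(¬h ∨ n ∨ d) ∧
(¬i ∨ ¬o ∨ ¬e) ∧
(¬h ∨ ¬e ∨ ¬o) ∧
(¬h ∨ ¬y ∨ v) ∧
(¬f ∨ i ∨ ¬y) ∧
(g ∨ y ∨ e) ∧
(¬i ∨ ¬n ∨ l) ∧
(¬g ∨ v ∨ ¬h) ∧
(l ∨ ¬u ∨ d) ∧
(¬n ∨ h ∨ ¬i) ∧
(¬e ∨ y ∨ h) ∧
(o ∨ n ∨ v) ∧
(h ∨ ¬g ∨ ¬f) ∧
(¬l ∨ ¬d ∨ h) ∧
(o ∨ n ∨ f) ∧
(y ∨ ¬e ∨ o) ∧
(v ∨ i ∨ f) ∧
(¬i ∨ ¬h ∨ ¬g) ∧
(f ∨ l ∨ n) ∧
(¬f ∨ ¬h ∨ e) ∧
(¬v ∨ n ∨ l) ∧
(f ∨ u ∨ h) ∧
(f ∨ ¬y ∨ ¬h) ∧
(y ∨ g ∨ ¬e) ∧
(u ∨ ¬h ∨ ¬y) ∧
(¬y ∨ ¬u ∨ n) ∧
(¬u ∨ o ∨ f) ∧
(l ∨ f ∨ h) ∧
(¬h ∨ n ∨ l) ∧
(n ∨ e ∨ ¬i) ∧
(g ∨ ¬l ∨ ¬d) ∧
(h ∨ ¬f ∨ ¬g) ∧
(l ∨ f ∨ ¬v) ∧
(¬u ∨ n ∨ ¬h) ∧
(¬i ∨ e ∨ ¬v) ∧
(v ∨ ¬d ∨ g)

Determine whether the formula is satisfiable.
Yes

Yes, the formula is satisfiable.

One satisfying assignment is: l=True, u=False, h=True, i=False, n=True, v=True, y=False, o=False, g=True, e=False, d=False, f=False

Verification: With this assignment, all 51 clauses evaluate to true.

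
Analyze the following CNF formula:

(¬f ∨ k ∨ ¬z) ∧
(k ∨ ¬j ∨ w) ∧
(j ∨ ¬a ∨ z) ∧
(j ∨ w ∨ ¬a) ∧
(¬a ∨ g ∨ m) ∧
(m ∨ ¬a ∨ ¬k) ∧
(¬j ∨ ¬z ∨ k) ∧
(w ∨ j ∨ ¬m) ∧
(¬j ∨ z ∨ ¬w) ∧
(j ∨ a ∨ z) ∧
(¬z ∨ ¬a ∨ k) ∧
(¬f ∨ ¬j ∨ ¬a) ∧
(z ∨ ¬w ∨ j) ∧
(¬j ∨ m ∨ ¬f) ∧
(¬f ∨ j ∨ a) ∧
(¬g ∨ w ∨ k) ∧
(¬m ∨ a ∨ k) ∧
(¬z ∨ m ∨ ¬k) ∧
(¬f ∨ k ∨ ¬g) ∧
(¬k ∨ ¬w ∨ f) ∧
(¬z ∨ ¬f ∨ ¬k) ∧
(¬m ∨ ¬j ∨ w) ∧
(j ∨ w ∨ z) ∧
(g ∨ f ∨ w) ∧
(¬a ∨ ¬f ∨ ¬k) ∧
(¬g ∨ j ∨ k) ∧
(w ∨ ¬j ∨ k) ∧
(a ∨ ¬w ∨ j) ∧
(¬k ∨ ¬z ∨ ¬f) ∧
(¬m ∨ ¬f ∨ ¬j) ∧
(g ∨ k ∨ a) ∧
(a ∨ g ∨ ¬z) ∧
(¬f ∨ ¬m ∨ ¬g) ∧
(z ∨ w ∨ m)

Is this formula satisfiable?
No

No, the formula is not satisfiable.

No assignment of truth values to the variables can make all 34 clauses true simultaneously.

The formula is UNSAT (unsatisfiable).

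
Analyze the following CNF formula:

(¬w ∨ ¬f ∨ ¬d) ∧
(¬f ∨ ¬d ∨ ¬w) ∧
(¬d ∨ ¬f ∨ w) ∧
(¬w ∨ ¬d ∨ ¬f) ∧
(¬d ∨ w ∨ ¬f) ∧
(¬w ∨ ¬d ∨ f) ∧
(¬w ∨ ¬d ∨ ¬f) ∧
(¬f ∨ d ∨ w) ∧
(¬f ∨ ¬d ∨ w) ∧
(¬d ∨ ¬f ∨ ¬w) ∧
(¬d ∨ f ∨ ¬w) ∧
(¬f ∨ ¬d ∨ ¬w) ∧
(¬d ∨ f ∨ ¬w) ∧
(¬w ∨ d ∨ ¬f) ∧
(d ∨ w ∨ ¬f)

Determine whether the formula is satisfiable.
Yes

Yes, the formula is satisfiable.

One satisfying assignment is: w=False, f=False, d=False

Verification: With this assignment, all 15 clauses evaluate to true.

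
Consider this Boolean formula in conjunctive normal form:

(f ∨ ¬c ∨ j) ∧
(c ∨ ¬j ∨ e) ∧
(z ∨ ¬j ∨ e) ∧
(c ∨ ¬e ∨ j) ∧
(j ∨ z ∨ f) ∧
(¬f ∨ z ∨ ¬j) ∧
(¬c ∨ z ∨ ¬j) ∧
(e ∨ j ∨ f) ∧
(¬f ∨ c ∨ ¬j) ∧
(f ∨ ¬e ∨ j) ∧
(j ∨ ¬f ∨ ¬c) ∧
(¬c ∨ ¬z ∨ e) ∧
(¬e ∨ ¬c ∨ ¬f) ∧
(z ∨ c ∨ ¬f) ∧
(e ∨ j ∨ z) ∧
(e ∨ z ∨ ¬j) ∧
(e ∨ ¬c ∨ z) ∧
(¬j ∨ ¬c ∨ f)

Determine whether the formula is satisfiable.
Yes

Yes, the formula is satisfiable.

One satisfying assignment is: e=False, z=True, j=False, f=True, c=False

Verification: With this assignment, all 18 clauses evaluate to true.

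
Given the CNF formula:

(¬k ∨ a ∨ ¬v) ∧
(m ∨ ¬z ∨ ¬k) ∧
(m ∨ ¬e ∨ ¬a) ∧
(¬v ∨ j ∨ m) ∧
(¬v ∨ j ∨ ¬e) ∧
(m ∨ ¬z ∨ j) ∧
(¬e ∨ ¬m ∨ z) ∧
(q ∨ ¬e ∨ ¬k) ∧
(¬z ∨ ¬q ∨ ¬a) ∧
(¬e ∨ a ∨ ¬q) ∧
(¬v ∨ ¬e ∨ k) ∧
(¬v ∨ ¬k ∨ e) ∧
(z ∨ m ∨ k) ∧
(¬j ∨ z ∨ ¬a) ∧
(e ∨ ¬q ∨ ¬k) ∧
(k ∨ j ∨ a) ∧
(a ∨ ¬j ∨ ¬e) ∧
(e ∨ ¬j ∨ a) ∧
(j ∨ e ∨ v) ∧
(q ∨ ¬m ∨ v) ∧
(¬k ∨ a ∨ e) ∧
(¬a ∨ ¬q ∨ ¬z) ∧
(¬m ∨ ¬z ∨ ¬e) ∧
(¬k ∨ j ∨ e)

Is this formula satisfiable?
Yes

Yes, the formula is satisfiable.

One satisfying assignment is: j=False, m=True, e=False, q=False, v=True, z=False, k=False, a=True

Verification: With this assignment, all 24 clauses evaluate to true.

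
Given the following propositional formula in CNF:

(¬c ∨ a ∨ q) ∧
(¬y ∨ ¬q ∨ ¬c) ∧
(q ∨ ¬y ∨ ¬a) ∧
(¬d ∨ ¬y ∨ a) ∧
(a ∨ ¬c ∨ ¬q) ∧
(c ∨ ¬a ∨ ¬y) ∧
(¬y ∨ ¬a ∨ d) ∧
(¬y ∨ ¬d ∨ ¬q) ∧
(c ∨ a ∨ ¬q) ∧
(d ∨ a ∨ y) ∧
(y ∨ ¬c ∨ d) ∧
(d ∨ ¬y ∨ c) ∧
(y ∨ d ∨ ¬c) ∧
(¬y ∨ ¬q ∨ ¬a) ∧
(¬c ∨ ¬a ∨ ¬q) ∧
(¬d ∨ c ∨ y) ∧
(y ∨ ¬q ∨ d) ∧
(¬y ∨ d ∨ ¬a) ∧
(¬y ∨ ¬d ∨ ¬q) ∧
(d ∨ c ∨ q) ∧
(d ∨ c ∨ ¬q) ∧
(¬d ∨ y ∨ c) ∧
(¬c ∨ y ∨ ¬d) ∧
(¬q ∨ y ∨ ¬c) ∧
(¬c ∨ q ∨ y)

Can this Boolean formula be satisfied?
No

No, the formula is not satisfiable.

No assignment of truth values to the variables can make all 25 clauses true simultaneously.

The formula is UNSAT (unsatisfiable).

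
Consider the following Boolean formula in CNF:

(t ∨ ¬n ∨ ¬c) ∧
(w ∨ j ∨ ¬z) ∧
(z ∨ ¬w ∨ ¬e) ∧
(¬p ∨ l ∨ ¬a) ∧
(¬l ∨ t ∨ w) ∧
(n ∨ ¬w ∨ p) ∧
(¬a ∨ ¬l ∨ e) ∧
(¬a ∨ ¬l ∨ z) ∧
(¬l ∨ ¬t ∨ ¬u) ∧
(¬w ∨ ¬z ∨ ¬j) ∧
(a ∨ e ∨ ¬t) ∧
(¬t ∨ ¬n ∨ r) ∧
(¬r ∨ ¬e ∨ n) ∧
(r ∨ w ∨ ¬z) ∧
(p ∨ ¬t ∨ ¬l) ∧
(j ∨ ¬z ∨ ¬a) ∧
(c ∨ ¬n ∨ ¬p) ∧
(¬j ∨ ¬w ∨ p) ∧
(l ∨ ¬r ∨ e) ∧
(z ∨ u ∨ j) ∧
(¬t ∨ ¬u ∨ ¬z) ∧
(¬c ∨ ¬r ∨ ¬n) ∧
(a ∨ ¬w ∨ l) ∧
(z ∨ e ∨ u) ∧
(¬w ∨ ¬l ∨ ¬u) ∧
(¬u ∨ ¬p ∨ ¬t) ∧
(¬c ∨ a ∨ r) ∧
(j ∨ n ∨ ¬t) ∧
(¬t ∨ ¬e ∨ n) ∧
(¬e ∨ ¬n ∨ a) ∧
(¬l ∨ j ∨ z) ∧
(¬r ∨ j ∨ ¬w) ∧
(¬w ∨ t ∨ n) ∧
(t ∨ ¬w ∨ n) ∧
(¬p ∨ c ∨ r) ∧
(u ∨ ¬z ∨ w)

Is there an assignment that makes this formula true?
Yes

Yes, the formula is satisfiable.

One satisfying assignment is: w=False, z=False, p=False, u=False, j=True, e=True, n=False, l=False, a=False, t=False, c=False, r=False

Verification: With this assignment, all 36 clauses evaluate to true.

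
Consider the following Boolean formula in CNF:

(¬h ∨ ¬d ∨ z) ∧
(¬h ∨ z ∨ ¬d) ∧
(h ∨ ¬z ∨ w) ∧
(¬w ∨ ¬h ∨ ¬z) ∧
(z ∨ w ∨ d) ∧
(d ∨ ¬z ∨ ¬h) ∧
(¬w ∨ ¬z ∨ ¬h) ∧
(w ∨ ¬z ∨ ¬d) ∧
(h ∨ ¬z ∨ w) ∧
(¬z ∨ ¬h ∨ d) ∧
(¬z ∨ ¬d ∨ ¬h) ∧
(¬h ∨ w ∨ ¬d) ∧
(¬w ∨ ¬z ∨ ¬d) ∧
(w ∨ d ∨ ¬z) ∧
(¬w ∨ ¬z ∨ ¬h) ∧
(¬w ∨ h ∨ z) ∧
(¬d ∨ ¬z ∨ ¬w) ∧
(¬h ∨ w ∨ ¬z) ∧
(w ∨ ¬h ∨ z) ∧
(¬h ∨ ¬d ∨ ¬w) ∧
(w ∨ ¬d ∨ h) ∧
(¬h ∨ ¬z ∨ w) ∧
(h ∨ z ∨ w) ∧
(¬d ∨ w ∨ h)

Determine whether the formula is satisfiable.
Yes

Yes, the formula is satisfiable.

One satisfying assignment is: d=False, z=False, h=True, w=True

Verification: With this assignment, all 24 clauses evaluate to true.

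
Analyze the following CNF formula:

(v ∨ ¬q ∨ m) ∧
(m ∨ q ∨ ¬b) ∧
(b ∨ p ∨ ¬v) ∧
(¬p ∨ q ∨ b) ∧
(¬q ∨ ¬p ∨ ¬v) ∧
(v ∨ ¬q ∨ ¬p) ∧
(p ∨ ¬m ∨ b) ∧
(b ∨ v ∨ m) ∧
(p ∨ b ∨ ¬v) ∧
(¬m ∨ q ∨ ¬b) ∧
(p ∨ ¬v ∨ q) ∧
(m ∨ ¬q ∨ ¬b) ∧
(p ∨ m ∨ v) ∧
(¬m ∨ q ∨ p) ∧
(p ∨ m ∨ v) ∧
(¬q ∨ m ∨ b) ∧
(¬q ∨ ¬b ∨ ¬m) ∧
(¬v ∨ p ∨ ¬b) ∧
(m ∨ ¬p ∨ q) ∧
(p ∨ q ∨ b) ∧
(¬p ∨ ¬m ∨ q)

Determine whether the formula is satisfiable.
No

No, the formula is not satisfiable.

No assignment of truth values to the variables can make all 21 clauses true simultaneously.

The formula is UNSAT (unsatisfiable).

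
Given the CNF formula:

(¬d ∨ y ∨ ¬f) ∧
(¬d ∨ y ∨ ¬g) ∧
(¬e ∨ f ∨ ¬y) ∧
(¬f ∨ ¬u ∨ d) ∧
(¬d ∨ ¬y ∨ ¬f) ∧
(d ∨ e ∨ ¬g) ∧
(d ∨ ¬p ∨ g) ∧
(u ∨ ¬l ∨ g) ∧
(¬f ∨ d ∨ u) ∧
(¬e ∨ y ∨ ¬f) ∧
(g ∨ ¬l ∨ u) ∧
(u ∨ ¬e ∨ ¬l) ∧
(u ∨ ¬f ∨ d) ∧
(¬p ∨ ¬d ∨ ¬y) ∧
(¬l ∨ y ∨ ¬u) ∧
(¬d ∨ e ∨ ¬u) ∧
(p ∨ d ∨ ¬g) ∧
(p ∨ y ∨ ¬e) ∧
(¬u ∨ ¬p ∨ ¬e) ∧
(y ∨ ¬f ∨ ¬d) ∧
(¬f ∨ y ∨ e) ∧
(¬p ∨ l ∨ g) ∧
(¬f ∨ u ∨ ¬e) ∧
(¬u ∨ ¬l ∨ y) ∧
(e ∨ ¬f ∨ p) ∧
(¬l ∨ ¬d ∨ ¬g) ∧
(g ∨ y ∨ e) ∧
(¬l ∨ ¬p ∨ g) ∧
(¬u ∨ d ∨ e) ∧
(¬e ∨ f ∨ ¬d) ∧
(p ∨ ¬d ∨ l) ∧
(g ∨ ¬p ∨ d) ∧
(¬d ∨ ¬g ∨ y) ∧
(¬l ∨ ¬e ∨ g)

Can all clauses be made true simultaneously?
Yes

Yes, the formula is satisfiable.

One satisfying assignment is: l=False, f=False, d=False, u=False, y=True, g=False, p=False, e=False

Verification: With this assignment, all 34 clauses evaluate to true.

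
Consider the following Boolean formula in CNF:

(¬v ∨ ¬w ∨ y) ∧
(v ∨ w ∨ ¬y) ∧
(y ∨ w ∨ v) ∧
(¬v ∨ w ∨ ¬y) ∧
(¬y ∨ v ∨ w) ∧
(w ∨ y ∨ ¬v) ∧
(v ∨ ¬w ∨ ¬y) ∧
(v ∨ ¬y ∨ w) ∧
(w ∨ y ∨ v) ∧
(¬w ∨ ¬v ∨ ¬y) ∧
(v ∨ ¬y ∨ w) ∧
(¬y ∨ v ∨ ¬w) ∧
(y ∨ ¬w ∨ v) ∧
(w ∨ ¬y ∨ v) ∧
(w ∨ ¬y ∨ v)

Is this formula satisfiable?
No

No, the formula is not satisfiable.

No assignment of truth values to the variables can make all 15 clauses true simultaneously.

The formula is UNSAT (unsatisfiable).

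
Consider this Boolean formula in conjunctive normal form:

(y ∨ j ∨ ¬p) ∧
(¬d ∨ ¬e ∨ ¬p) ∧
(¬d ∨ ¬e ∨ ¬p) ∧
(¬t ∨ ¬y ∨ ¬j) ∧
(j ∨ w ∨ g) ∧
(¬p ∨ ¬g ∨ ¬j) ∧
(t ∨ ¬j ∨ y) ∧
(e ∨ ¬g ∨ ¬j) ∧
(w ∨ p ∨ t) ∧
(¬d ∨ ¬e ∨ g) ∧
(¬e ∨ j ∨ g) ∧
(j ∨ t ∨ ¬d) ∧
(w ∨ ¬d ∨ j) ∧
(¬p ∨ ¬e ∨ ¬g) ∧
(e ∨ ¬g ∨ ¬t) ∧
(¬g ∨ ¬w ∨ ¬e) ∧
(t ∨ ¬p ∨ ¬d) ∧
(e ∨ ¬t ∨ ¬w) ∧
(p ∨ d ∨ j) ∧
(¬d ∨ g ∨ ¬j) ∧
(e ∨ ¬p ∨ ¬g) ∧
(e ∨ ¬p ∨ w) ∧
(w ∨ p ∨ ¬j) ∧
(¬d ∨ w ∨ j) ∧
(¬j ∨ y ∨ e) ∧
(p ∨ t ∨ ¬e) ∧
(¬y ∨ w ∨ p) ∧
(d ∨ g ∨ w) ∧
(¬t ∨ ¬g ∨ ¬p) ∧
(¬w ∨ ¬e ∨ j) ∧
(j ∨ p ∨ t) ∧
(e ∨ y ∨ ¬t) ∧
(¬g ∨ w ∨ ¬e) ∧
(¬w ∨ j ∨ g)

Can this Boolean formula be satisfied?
Yes

Yes, the formula is satisfiable.

One satisfying assignment is: j=True, y=True, d=False, e=False, g=False, w=True, p=True, t=False

Verification: With this assignment, all 34 clauses evaluate to true.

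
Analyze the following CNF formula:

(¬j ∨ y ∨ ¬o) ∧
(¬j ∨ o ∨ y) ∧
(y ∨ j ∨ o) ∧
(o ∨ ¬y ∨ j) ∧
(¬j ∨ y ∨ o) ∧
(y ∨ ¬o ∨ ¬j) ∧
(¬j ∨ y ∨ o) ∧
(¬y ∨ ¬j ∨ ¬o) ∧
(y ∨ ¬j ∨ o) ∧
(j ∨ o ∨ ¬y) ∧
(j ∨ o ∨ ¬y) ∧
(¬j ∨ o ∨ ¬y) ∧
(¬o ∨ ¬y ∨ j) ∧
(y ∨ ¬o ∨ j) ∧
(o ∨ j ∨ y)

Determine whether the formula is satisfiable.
No

No, the formula is not satisfiable.

No assignment of truth values to the variables can make all 15 clauses true simultaneously.

The formula is UNSAT (unsatisfiable).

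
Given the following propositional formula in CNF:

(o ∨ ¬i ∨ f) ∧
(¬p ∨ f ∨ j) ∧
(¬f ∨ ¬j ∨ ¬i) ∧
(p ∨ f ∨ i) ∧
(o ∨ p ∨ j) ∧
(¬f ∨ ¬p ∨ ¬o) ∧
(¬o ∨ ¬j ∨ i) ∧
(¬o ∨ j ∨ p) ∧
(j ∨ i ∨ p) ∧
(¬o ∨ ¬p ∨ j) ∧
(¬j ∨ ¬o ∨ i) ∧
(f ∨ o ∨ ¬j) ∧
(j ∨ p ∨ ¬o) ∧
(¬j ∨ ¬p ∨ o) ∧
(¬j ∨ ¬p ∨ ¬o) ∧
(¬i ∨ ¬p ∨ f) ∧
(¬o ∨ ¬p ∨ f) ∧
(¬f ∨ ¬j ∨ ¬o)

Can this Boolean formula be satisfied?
Yes

Yes, the formula is satisfiable.

One satisfying assignment is: o=False, p=True, j=False, i=False, f=True

Verification: With this assignment, all 18 clauses evaluate to true.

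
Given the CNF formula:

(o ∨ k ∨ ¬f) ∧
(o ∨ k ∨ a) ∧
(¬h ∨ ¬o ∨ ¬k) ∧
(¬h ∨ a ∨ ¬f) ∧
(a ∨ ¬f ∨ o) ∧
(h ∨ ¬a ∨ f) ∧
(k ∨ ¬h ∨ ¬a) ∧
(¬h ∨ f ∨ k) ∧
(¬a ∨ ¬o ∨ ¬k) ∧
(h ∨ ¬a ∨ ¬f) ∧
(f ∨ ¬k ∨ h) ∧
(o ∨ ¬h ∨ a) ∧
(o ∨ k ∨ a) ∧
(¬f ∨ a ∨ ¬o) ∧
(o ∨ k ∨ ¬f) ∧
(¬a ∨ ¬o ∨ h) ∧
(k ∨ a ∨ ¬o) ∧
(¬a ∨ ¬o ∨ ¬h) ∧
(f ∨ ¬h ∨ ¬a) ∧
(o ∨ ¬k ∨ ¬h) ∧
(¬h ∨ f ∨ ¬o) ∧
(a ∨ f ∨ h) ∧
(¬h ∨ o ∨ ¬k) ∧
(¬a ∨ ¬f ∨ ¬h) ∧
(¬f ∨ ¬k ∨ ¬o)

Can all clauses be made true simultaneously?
No

No, the formula is not satisfiable.

No assignment of truth values to the variables can make all 25 clauses true simultaneously.

The formula is UNSAT (unsatisfiable).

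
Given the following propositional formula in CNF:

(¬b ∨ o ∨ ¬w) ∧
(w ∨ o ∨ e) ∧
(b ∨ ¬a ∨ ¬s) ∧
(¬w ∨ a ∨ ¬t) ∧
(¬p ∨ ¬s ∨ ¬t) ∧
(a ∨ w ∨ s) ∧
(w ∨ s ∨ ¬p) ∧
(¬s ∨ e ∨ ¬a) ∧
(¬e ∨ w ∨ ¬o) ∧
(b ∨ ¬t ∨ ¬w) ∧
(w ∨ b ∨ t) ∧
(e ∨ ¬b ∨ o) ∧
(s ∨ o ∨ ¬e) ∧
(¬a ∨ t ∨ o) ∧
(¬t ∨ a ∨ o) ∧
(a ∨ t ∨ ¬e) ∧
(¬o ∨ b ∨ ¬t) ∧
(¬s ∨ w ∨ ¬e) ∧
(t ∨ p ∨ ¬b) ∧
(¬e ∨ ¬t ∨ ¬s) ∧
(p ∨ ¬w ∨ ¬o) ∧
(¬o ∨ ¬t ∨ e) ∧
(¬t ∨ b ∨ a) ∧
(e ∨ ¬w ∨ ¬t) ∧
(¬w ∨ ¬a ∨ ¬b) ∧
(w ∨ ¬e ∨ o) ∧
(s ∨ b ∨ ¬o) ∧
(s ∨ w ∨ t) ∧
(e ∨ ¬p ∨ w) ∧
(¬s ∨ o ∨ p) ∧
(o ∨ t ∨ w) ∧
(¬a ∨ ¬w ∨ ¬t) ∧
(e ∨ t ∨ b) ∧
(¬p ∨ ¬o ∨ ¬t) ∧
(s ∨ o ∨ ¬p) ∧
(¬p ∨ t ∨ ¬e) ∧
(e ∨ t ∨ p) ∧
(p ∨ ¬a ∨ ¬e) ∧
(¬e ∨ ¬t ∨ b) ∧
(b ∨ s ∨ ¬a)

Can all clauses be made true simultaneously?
Yes

Yes, the formula is satisfiable.

One satisfying assignment is: t=False, p=True, e=False, w=True, a=False, b=True, o=True, s=False

Verification: With this assignment, all 40 clauses evaluate to true.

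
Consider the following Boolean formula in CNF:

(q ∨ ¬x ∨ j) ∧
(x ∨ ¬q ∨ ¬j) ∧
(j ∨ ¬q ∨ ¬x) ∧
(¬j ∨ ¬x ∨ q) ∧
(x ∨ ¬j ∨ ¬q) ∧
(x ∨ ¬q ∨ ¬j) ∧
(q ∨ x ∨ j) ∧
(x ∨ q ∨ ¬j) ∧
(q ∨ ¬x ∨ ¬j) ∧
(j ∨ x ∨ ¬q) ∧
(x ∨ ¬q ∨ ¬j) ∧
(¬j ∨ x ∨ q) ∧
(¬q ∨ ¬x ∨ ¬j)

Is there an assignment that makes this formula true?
No

No, the formula is not satisfiable.

No assignment of truth values to the variables can make all 13 clauses true simultaneously.

The formula is UNSAT (unsatisfiable).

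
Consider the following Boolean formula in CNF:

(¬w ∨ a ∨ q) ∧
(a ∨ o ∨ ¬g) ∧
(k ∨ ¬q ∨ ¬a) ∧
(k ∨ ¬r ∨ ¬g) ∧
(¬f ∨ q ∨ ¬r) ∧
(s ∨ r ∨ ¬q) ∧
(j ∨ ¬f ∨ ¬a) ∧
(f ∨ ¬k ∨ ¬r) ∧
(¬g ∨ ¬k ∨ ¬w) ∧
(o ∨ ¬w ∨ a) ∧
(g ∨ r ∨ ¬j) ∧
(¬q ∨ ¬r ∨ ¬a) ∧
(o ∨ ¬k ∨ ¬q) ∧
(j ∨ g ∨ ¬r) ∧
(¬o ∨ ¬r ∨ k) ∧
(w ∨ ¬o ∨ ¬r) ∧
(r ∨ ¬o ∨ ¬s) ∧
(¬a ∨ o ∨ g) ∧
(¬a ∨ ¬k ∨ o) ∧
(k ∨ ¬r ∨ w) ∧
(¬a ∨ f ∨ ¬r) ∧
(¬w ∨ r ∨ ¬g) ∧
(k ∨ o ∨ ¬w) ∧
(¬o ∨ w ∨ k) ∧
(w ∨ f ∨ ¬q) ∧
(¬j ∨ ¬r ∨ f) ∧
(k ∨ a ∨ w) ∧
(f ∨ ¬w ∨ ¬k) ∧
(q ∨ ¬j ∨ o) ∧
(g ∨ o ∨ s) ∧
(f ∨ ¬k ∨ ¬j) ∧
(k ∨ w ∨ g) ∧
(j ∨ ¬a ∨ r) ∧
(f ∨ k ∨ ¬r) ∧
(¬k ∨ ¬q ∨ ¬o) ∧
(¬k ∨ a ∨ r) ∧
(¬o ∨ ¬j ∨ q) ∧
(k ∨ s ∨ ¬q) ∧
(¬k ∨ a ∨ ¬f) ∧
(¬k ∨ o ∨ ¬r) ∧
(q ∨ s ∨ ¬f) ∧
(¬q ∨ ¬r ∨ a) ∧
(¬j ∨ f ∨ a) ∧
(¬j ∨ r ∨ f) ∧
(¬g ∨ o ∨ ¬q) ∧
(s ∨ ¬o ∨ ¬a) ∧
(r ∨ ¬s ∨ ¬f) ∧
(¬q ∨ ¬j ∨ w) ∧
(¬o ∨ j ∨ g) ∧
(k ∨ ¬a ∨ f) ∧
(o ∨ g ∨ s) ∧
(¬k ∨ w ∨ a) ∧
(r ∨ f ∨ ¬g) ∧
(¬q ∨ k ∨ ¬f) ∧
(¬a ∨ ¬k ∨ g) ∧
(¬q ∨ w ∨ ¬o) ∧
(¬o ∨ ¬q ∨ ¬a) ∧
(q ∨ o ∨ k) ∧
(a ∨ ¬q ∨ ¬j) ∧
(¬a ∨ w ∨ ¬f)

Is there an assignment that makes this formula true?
No

No, the formula is not satisfiable.

No assignment of truth values to the variables can make all 60 clauses true simultaneously.

The formula is UNSAT (unsatisfiable).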